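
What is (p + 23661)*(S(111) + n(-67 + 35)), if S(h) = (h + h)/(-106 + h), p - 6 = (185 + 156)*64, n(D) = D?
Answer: 2820442/5 ≈ 5.6409e+5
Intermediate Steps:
p = 21830 (p = 6 + (185 + 156)*64 = 6 + 341*64 = 6 + 21824 = 21830)
S(h) = 2*h/(-106 + h) (S(h) = (2*h)/(-106 + h) = 2*h/(-106 + h))
(p + 23661)*(S(111) + n(-67 + 35)) = (21830 + 23661)*(2*111/(-106 + 111) + (-67 + 35)) = 45491*(2*111/5 - 32) = 45491*(2*111*(⅕) - 32) = 45491*(222/5 - 32) = 45491*(62/5) = 2820442/5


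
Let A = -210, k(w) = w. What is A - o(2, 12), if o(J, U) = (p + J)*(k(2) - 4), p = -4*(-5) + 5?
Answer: -156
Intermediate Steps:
p = 25 (p = 20 + 5 = 25)
o(J, U) = -50 - 2*J (o(J, U) = (25 + J)*(2 - 4) = (25 + J)*(-2) = -50 - 2*J)
A - o(2, 12) = -210 - (-50 - 2*2) = -210 - (-50 - 4) = -210 - 1*(-54) = -210 + 54 = -156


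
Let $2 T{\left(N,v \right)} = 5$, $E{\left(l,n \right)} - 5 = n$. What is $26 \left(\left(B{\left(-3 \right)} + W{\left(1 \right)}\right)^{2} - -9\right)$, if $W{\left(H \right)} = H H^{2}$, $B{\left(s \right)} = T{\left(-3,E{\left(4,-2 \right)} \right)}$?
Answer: $\frac{1105}{2} \approx 552.5$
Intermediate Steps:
$E{\left(l,n \right)} = 5 + n$
$T{\left(N,v \right)} = \frac{5}{2}$ ($T{\left(N,v \right)} = \frac{1}{2} \cdot 5 = \frac{5}{2}$)
$B{\left(s \right)} = \frac{5}{2}$
$W{\left(H \right)} = H^{3}$
$26 \left(\left(B{\left(-3 \right)} + W{\left(1 \right)}\right)^{2} - -9\right) = 26 \left(\left(\frac{5}{2} + 1^{3}\right)^{2} - -9\right) = 26 \left(\left(\frac{5}{2} + 1\right)^{2} + 9\right) = 26 \left(\left(\frac{7}{2}\right)^{2} + 9\right) = 26 \left(\frac{49}{4} + 9\right) = 26 \cdot \frac{85}{4} = \frac{1105}{2}$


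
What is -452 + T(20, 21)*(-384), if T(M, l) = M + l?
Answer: -16196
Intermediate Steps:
-452 + T(20, 21)*(-384) = -452 + (20 + 21)*(-384) = -452 + 41*(-384) = -452 - 15744 = -16196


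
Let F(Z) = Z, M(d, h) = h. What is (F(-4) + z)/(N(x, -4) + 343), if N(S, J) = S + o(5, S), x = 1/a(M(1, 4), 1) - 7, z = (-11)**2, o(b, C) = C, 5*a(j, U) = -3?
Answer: 351/977 ≈ 0.35926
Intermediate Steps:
a(j, U) = -3/5 (a(j, U) = (1/5)*(-3) = -3/5)
z = 121
x = -26/3 (x = 1/(-3/5) - 7 = -5/3 - 7 = -26/3 ≈ -8.6667)
N(S, J) = 2*S (N(S, J) = S + S = 2*S)
(F(-4) + z)/(N(x, -4) + 343) = (-4 + 121)/(2*(-26/3) + 343) = 117/(-52/3 + 343) = 117/(977/3) = 117*(3/977) = 351/977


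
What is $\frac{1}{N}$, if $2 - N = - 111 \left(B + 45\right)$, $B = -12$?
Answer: $\frac{1}{3665} \approx 0.00027285$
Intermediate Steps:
$N = 3665$ ($N = 2 - - 111 \left(-12 + 45\right) = 2 - \left(-111\right) 33 = 2 - -3663 = 2 + 3663 = 3665$)
$\frac{1}{N} = \frac{1}{3665}$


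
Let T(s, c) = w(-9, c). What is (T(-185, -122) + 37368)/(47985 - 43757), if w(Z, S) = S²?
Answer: 13063/1057 ≈ 12.359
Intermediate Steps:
T(s, c) = c²
(T(-185, -122) + 37368)/(47985 - 43757) = ((-122)² + 37368)/(47985 - 43757) = (14884 + 37368)/4228 = 52252*(1/4228) = 13063/1057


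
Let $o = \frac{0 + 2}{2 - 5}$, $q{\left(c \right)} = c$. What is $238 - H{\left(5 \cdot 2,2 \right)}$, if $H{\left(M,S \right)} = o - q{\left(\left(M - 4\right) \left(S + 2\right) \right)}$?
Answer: $\frac{788}{3} \approx 262.67$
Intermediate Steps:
$o = - \frac{2}{3}$ ($o = \frac{2}{-3} = 2 \left(- \frac{1}{3}\right) = - \frac{2}{3} \approx -0.66667$)
$H{\left(M,S \right)} = - \frac{2}{3} - \left(-4 + M\right) \left(2 + S\right)$ ($H{\left(M,S \right)} = - \frac{2}{3} - \left(M - 4\right) \left(S + 2\right) = - \frac{2}{3} - \left(-4 + M\right) \left(2 + S\right)$)
$238 - H{\left(5 \cdot 2,2 \right)} = 238 - \left(\frac{22}{3} - 2 \cdot 5 \cdot 2 + 4 \cdot 2 - 5 \cdot 2 \cdot 2\right) = 238 - \left(\frac{22}{3} - 20 + 8 - 10 \cdot 2\right) = 238 - \left(\frac{22}{3} - 20 + 8 - 20\right) = 238 - - \frac{74}{3} = 238 + \frac{74}{3} = \frac{788}{3}$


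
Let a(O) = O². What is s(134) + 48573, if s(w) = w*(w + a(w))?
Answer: 2472633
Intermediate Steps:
s(w) = w*(w + w²)
s(134) + 48573 = 134²*(1 + 134) + 48573 = 17956*135 + 48573 = 2424060 + 48573 = 2472633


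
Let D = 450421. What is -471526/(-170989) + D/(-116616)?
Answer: -22029560353/19940053224 ≈ -1.1048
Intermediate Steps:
-471526/(-170989) + D/(-116616) = -471526/(-170989) + 450421/(-116616) = -471526*(-1/170989) + 450421*(-1/116616) = 471526/170989 - 450421/116616 = -22029560353/19940053224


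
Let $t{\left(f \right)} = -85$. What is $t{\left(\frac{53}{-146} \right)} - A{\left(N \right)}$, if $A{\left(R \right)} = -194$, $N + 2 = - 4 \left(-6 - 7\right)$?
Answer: $109$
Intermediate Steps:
$N = 50$ ($N = -2 - 4 \left(-6 - 7\right) = -2 - -52 = -2 + 52 = 50$)
$t{\left(\frac{53}{-146} \right)} - A{\left(N \right)} = -85 - -194 = -85 + 194 = 109$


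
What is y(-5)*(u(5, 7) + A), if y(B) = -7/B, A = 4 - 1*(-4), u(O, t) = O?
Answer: 91/5 ≈ 18.200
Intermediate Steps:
A = 8 (A = 4 + 4 = 8)
y(-5)*(u(5, 7) + A) = (-7/(-5))*(5 + 8) = -7*(-1/5)*13 = (7/5)*13 = 91/5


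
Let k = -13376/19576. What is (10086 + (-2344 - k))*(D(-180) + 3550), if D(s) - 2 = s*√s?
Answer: 67297420992/2447 - 20462053680*I*√5/2447 ≈ 2.7502e+7 - 1.8698e+7*I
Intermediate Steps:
k = -1672/2447 (k = -13376*1/19576 = -1672/2447 ≈ -0.68329)
D(s) = 2 + s^(3/2) (D(s) = 2 + s*√s = 2 + s^(3/2))
(10086 + (-2344 - k))*(D(-180) + 3550) = (10086 + (-2344 - 1*(-1672/2447)))*((2 + (-180)^(3/2)) + 3550) = (10086 + (-2344 + 1672/2447))*((2 - 1080*I*√5) + 3550) = (10086 - 5734096/2447)*(3552 - 1080*I*√5) = 18946346*(3552 - 1080*I*√5)/2447 = 67297420992/2447 - 20462053680*I*√5/2447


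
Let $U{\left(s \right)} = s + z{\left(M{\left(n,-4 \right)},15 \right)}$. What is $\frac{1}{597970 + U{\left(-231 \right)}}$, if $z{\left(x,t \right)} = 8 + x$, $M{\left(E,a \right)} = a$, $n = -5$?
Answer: $\frac{1}{597743} \approx 1.673 \cdot 10^{-6}$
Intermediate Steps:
$U{\left(s \right)} = 4 + s$ ($U{\left(s \right)} = s + \left(8 - 4\right) = s + 4 = 4 + s$)
$\frac{1}{597970 + U{\left(-231 \right)}} = \frac{1}{597970 + \left(4 - 231\right)} = \frac{1}{597970 - 227} = \frac{1}{597743}$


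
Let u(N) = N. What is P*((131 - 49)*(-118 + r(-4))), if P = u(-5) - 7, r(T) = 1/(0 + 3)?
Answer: 115784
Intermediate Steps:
r(T) = ⅓ (r(T) = 1/3 = ⅓)
P = -12 (P = -5 - 7 = -12)
P*((131 - 49)*(-118 + r(-4))) = -12*(131 - 49)*(-118 + ⅓) = -984*(-353)/3 = -12*(-28946/3) = 115784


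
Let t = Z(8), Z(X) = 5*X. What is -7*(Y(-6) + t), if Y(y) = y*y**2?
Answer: 1232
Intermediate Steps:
t = 40 (t = 5*8 = 40)
Y(y) = y**3
-7*(Y(-6) + t) = -7*((-6)**3 + 40) = -7*(-216 + 40) = -7*(-176) = 1232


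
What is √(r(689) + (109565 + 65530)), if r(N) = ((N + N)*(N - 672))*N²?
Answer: √11120989241 ≈ 1.0546e+5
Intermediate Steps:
r(N) = 2*N³*(-672 + N) (r(N) = ((2*N)*(-672 + N))*N² = (2*N*(-672 + N))*N² = 2*N³*(-672 + N))
√(r(689) + (109565 + 65530)) = √(2*689³*(-672 + 689) + (109565 + 65530)) = √(2*327082769*17 + 175095) = √(11120814146 + 175095) = √11120989241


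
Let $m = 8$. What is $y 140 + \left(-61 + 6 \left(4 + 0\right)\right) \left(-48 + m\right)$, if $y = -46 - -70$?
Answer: $4840$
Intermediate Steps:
$y = 24$ ($y = -46 + 70 = 24$)
$y 140 + \left(-61 + 6 \left(4 + 0\right)\right) \left(-48 + m\right) = 24 \cdot 140 + \left(-61 + 6 \left(4 + 0\right)\right) \left(-48 + 8\right) = 3360 + \left(-61 + 6 \cdot 4\right) \left(-40\right) = 3360 + \left(-61 + 24\right) \left(-40\right) = 3360 - -1480 = 3360 + 1480 = 4840$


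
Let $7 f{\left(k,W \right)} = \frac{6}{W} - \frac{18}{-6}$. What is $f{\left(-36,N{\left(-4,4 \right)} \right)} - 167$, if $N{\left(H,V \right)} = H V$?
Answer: $- \frac{1333}{8} \approx -166.63$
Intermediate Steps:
$f{\left(k,W \right)} = \frac{3}{7} + \frac{6}{7 W}$ ($f{\left(k,W \right)} = \frac{\frac{6}{W} - \frac{18}{-6}}{7} = \frac{\frac{6}{W} - -3}{7} = \frac{\frac{6}{W} + 3}{7} = \frac{3 + \frac{6}{W}}{7} = \frac{3}{7} + \frac{6}{7 W}$)
$f{\left(-36,N{\left(-4,4 \right)} \right)} - 167 = \frac{3 \left(2 - 16\right)}{7 \left(\left(-4\right) 4\right)} - 167 = \frac{3 \left(2 - 16\right)}{7 \left(-16\right)} - 167 = \frac{3}{7} \left(- \frac{1}{16}\right) \left(-14\right) - 167 = \frac{3}{8} - 167 = - \frac{1333}{8}$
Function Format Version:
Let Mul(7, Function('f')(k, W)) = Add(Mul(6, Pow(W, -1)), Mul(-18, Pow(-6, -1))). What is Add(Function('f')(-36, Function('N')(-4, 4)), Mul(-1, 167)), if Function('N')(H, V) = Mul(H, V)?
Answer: Rational(-1333, 8) ≈ -166.63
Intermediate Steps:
Function('f')(k, W) = Add(Rational(3, 7), Mul(Rational(6, 7), Pow(W, -1))) (Function('f')(k, W) = Mul(Rational(1, 7), Add(Mul(6, Pow(W, -1)), Mul(-18, Pow(-6, -1)))) = Mul(Rational(1, 7), Add(Mul(6, Pow(W, -1)), Mul(-18, Rational(-1, 6)))) = Mul(Rational(1, 7), Add(Mul(6, Pow(W, -1)), 3)) = Mul(Rational(1, 7), Add(3, Mul(6, Pow(W, -1)))) = Add(Rational(3, 7), Mul(Rational(6, 7), Pow(W, -1))))
Add(Function('f')(-36, Function('N')(-4, 4)), Mul(-1, 167)) = Add(Mul(Rational(3, 7), Pow(Mul(-4, 4), -1), Add(2, Mul(-4, 4))), Mul(-1, 167)) = Add(Mul(Rational(3, 7), Pow(-16, -1), Add(2, -16)), -167) = Add(Mul(Rational(3, 7), Rational(-1, 16), -14), -167) = Add(Rational(3, 8), -167) = Rational(-1333, 8)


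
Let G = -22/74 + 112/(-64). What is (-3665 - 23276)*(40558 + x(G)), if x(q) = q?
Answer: -161707452421/148 ≈ -1.0926e+9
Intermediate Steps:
G = -303/148 (G = -22*1/74 + 112*(-1/64) = -11/37 - 7/4 = -303/148 ≈ -2.0473)
(-3665 - 23276)*(40558 + x(G)) = (-3665 - 23276)*(40558 - 303/148) = -26941*6002281/148 = -161707452421/148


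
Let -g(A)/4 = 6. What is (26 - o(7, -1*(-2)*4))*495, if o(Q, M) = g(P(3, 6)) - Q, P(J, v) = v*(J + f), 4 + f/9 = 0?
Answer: 28215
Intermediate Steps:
f = -36 (f = -36 + 9*0 = -36 + 0 = -36)
P(J, v) = v*(-36 + J) (P(J, v) = v*(J - 36) = v*(-36 + J))
g(A) = -24 (g(A) = -4*6 = -24)
o(Q, M) = -24 - Q
(26 - o(7, -1*(-2)*4))*495 = (26 - (-24 - 1*7))*495 = (26 - (-24 - 7))*495 = (26 - 1*(-31))*495 = (26 + 31)*495 = 57*495 = 28215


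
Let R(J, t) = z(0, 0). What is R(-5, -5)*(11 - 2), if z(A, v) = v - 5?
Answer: -45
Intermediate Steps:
z(A, v) = -5 + v
R(J, t) = -5 (R(J, t) = -5 + 0 = -5)
R(-5, -5)*(11 - 2) = -5*(11 - 2) = -5*9 = -45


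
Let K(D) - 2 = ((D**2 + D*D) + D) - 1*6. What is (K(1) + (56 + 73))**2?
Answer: 16384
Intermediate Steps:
K(D) = -4 + D + 2*D**2 (K(D) = 2 + (((D**2 + D*D) + D) - 1*6) = 2 + (((D**2 + D**2) + D) - 6) = 2 + ((2*D**2 + D) - 6) = 2 + ((D + 2*D**2) - 6) = 2 + (-6 + D + 2*D**2) = -4 + D + 2*D**2)
(K(1) + (56 + 73))**2 = ((-4 + 1 + 2*1**2) + (56 + 73))**2 = ((-4 + 1 + 2*1) + 129)**2 = ((-4 + 1 + 2) + 129)**2 = (-1 + 129)**2 = 128**2 = 16384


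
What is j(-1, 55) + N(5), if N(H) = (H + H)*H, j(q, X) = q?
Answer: 49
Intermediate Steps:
N(H) = 2*H² (N(H) = (2*H)*H = 2*H²)
j(-1, 55) + N(5) = -1 + 2*5² = -1 + 2*25 = -1 + 50 = 49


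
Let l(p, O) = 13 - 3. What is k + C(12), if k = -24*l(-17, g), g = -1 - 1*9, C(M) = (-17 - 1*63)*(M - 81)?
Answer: 5280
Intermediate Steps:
C(M) = 6480 - 80*M (C(M) = (-17 - 63)*(-81 + M) = -80*(-81 + M) = 6480 - 80*M)
g = -10 (g = -1 - 9 = -10)
l(p, O) = 10
k = -240 (k = -24*10 = -240)
k + C(12) = -240 + (6480 - 80*12) = -240 + (6480 - 960) = -240 + 5520 = 5280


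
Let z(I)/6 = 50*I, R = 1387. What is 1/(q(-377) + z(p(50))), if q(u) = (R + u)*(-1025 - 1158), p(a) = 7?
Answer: -1/2202730 ≈ -4.5398e-7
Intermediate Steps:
q(u) = -3027821 - 2183*u (q(u) = (1387 + u)*(-1025 - 1158) = (1387 + u)*(-2183) = -3027821 - 2183*u)
z(I) = 300*I (z(I) = 6*(50*I) = 300*I)
1/(q(-377) + z(p(50))) = 1/((-3027821 - 2183*(-377)) + 300*7) = 1/((-3027821 + 822991) + 2100) = 1/(-2204830 + 2100) = 1/(-2202730) = -1/2202730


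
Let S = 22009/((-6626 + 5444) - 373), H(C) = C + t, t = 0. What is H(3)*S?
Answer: -66027/1555 ≈ -42.461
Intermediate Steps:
H(C) = C (H(C) = C + 0 = C)
S = -22009/1555 (S = 22009/(-1182 - 373) = 22009/(-1555) = 22009*(-1/1555) = -22009/1555 ≈ -14.154)
H(3)*S = 3*(-22009/1555) = -66027/1555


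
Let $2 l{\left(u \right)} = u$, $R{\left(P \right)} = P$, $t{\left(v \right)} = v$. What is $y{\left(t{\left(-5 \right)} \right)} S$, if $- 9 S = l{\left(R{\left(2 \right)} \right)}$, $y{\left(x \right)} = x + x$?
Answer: $\frac{10}{9} \approx 1.1111$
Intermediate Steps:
$y{\left(x \right)} = 2 x$
$l{\left(u \right)} = \frac{u}{2}$
$S = - \frac{1}{9}$ ($S = - \frac{\frac{1}{2} \cdot 2}{9} = \left(- \frac{1}{9}\right) 1 = - \frac{1}{9} \approx -0.11111$)
$y{\left(t{\left(-5 \right)} \right)} S = 2 \left(-5\right) \left(- \frac{1}{9}\right) = \left(-10\right) \left(- \frac{1}{9}\right) = \frac{10}{9}$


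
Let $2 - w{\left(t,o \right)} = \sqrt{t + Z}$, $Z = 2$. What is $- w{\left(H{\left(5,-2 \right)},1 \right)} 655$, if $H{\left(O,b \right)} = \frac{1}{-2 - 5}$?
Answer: $-1310 + \frac{655 \sqrt{91}}{7} \approx -417.39$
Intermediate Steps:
$H{\left(O,b \right)} = - \frac{1}{7}$ ($H{\left(O,b \right)} = \frac{1}{-7} = - \frac{1}{7}$)
$w{\left(t,o \right)} = 2 - \sqrt{2 + t}$ ($w{\left(t,o \right)} = 2 - \sqrt{t + 2} = 2 - \sqrt{2 + t}$)
$- w{\left(H{\left(5,-2 \right)},1 \right)} 655 = - (2 - \sqrt{2 - \frac{1}{7}}) 655 = - (2 - \sqrt{\frac{13}{7}}) 655 = - (2 - \frac{\sqrt{91}}{7}) 655 = \left(-2 + \frac{\sqrt{91}}{7}\right) 655 = -1310 + \frac{655 \sqrt{91}}{7}$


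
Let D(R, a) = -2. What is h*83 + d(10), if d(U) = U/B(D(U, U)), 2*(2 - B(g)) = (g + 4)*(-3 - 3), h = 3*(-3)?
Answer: -2983/4 ≈ -745.75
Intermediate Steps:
h = -9
B(g) = 14 + 3*g (B(g) = 2 - (g + 4)*(-3 - 3)/2 = 2 - (4 + g)*(-6)/2 = 2 - (-24 - 6*g)/2 = 2 + (12 + 3*g) = 14 + 3*g)
d(U) = U/8 (d(U) = U/(14 + 3*(-2)) = U/(14 - 6) = U/8)
h*83 + d(10) = -9*83 + (⅛)*10 = -747 + 5/4 = -2983/4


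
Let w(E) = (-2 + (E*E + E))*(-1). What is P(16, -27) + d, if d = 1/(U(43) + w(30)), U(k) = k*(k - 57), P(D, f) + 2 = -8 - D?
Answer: -39781/1530 ≈ -26.001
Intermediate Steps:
P(D, f) = -10 - D (P(D, f) = -2 + (-8 - D) = -10 - D)
w(E) = 2 - E - E**2 (w(E) = (-2 + (E**2 + E))*(-1) = (-2 + (E + E**2))*(-1) = (-2 + E + E**2)*(-1) = 2 - E - E**2)
U(k) = k*(-57 + k)
d = -1/1530 (d = 1/(43*(-57 + 43) + (2 - 1*30 - 1*30**2)) = 1/(43*(-14) + (2 - 30 - 1*900)) = 1/(-602 + (2 - 30 - 900)) = 1/(-602 - 928) = 1/(-1530) = -1/1530 ≈ -0.00065359)
P(16, -27) + d = (-10 - 1*16) - 1/1530 = (-10 - 16) - 1/1530 = -26 - 1/1530 = -39781/1530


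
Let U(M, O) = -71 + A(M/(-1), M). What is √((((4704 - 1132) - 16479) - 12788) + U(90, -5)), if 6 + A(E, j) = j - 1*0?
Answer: I*√25682 ≈ 160.26*I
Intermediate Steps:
A(E, j) = -6 + j (A(E, j) = -6 + (j - 1*0) = -6 + (j + 0) = -6 + j)
U(M, O) = -77 + M (U(M, O) = -71 + (-6 + M) = -77 + M)
√((((4704 - 1132) - 16479) - 12788) + U(90, -5)) = √((((4704 - 1132) - 16479) - 12788) + (-77 + 90)) = √(((3572 - 16479) - 12788) + 13) = √((-12907 - 12788) + 13) = √(-25695 + 13) = √(-25682) = I*√25682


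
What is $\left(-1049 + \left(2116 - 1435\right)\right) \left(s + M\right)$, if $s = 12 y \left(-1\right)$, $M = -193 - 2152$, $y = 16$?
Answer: $933616$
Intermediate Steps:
$M = -2345$ ($M = -193 - 2152 = -2345$)
$s = -192$ ($s = 12 \cdot 16 \left(-1\right) = 192 \left(-1\right) = -192$)
$\left(-1049 + \left(2116 - 1435\right)\right) \left(s + M\right) = \left(-1049 + \left(2116 - 1435\right)\right) \left(-192 - 2345\right) = \left(-1049 + 681\right) \left(-2537\right) = \left(-368\right) \left(-2537\right) = 933616$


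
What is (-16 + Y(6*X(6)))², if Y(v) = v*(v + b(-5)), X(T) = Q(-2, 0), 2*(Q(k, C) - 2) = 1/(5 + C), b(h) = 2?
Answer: 17631601/625 ≈ 28211.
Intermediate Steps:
Q(k, C) = 2 + 1/(2*(5 + C))
X(T) = 21/10 (X(T) = (21 + 4*0)/(2*(5 + 0)) = (½)*(21 + 0)/5 = (½)*(⅕)*21 = 21/10)
Y(v) = v*(2 + v) (Y(v) = v*(v + 2) = v*(2 + v))
(-16 + Y(6*X(6)))² = (-16 + (6*(21/10))*(2 + 6*(21/10)))² = (-16 + 63*(2 + 63/5)/5)² = (-16 + (63/5)*(73/5))² = (-16 + 4599/25)² = (4199/25)² = 17631601/625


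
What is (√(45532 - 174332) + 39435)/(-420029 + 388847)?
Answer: -13145/10394 - 10*I*√322/15591 ≈ -1.2647 - 0.011509*I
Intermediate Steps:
(√(45532 - 174332) + 39435)/(-420029 + 388847) = (√(-128800) + 39435)/(-31182) = (20*I*√322 + 39435)*(-1/31182) = (39435 + 20*I*√322)*(-1/31182) = -13145/10394 - 10*I*√322/15591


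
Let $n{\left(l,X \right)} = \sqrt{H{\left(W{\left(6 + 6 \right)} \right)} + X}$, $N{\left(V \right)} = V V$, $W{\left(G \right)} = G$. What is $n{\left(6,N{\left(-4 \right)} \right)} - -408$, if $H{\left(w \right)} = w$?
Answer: $408 + 2 \sqrt{7} \approx 413.29$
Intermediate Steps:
$N{\left(V \right)} = V^{2}$
$n{\left(l,X \right)} = \sqrt{12 + X}$ ($n{\left(l,X \right)} = \sqrt{\left(6 + 6\right) + X} = \sqrt{12 + X}$)
$n{\left(6,N{\left(-4 \right)} \right)} - -408 = \sqrt{12 + \left(-4\right)^{2}} - -408 = \sqrt{12 + 16} + 408 = \sqrt{28} + 408 = 2 \sqrt{7} + 408 = 408 + 2 \sqrt{7}$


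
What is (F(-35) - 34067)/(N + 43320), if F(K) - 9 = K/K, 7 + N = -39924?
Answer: -34057/3389 ≈ -10.049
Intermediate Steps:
N = -39931 (N = -7 - 39924 = -39931)
F(K) = 10 (F(K) = 9 + K/K = 9 + 1 = 10)
(F(-35) - 34067)/(N + 43320) = (10 - 34067)/(-39931 + 43320) = -34057/3389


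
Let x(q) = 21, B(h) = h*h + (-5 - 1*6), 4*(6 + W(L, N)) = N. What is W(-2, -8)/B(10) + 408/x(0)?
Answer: 12048/623 ≈ 19.339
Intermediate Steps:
W(L, N) = -6 + N/4
B(h) = -11 + h**2 (B(h) = h**2 + (-5 - 6) = h**2 - 11 = -11 + h**2)
W(-2, -8)/B(10) + 408/x(0) = (-6 + (1/4)*(-8))/(-11 + 10**2) + 408/21 = (-6 - 2)/(-11 + 100) + 408*(1/21) = -8/89 + 136/7 = 12048/623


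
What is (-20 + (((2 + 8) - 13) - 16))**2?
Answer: 1521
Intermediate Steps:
(-20 + (((2 + 8) - 13) - 16))**2 = (-20 + ((10 - 13) - 16))**2 = (-20 + (-3 - 16))**2 = (-20 - 19)**2 = (-39)**2 = 1521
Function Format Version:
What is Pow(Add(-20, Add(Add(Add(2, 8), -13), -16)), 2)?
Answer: 1521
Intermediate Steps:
Pow(Add(-20, Add(Add(Add(2, 8), -13), -16)), 2) = Pow(Add(-20, Add(Add(10, -13), -16)), 2) = Pow(Add(-20, Add(-3, -16)), 2) = Pow(Add(-20, -19), 2) = Pow(-39, 2) = 1521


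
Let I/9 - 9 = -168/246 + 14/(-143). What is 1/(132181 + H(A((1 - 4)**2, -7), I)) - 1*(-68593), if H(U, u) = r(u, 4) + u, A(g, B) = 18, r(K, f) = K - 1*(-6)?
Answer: 53219921961182/775879783 ≈ 68593.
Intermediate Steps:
r(K, f) = 6 + K (r(K, f) = K + 6 = 6 + K)
I = 433701/5863 (I = 81 + 9*(-168/246 + 14/(-143)) = 81 + 9*(-168*1/246 + 14*(-1/143)) = 81 + 9*(-28/41 - 14/143) = 81 + 9*(-4578/5863) = 81 - 41202/5863 = 433701/5863 ≈ 73.973)
H(U, u) = 6 + 2*u (H(U, u) = (6 + u) + u = 6 + 2*u)
1/(132181 + H(A((1 - 4)**2, -7), I)) - 1*(-68593) = 1/(132181 + (6 + 2*(433701/5863))) - 1*(-68593) = 1/(132181 + (6 + 867402/5863)) + 68593 = 1/(132181 + 902580/5863) + 68593 = 1/(775879783/5863) + 68593 = 5863/775879783 + 68593 = 53219921961182/775879783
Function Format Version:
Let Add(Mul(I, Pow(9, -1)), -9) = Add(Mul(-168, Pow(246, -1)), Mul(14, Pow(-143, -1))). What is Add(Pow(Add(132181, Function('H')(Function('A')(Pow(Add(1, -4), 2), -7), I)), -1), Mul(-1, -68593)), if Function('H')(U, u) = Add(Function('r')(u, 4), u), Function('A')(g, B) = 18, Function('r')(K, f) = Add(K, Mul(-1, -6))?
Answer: Rational(53219921961182, 775879783) ≈ 68593.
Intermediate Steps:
Function('r')(K, f) = Add(6, K) (Function('r')(K, f) = Add(K, 6) = Add(6, K))
I = Rational(433701, 5863) (I = Add(81, Mul(9, Add(Mul(-168, Pow(246, -1)), Mul(14, Pow(-143, -1))))) = Add(81, Mul(9, Add(Mul(-168, Rational(1, 246)), Mul(14, Rational(-1, 143))))) = Add(81, Mul(9, Add(Rational(-28, 41), Rational(-14, 143)))) = Add(81, Mul(9, Rational(-4578, 5863))) = Add(81, Rational(-41202, 5863)) = Rational(433701, 5863) ≈ 73.973)
Function('H')(U, u) = Add(6, Mul(2, u)) (Function('H')(U, u) = Add(Add(6, u), u) = Add(6, Mul(2, u)))
Add(Pow(Add(132181, Function('H')(Function('A')(Pow(Add(1, -4), 2), -7), I)), -1), Mul(-1, -68593)) = Add(Pow(Add(132181, Add(6, Mul(2, Rational(433701, 5863)))), -1), Mul(-1, -68593)) = Add(Pow(Add(132181, Add(6, Rational(867402, 5863))), -1), 68593) = Add(Pow(Add(132181, Rational(902580, 5863)), -1), 68593) = Add(Pow(Rational(775879783, 5863), -1), 68593) = Add(Rational(5863, 775879783), 68593) = Rational(53219921961182, 775879783)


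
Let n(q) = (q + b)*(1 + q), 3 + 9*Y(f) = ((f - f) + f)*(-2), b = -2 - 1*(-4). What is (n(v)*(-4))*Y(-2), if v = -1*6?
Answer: -80/9 ≈ -8.8889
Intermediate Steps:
v = -6
b = 2 (b = -2 + 4 = 2)
Y(f) = -⅓ - 2*f/9 (Y(f) = -⅓ + (((f - f) + f)*(-2))/9 = -⅓ + ((0 + f)*(-2))/9 = -⅓ + (f*(-2))/9 = -⅓ + (-2*f)/9 = -⅓ - 2*f/9)
n(q) = (1 + q)*(2 + q) (n(q) = (q + 2)*(1 + q) = (2 + q)*(1 + q) = (1 + q)*(2 + q))
(n(v)*(-4))*Y(-2) = ((2 + (-6)² + 3*(-6))*(-4))*(-⅓ - 2/9*(-2)) = ((2 + 36 - 18)*(-4))*(-⅓ + 4/9) = (20*(-4))*(⅑) = -80*⅑ = -80/9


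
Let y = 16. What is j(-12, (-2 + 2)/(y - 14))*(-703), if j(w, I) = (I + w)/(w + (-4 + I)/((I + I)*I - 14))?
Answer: -29526/41 ≈ -720.15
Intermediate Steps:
j(w, I) = (I + w)/(w + (-4 + I)/(-14 + 2*I**2)) (j(w, I) = (I + w)/(w + (-4 + I)/((2*I)*I - 14)) = (I + w)/(w + (-4 + I)/(2*I**2 - 14)) = (I + w)/(w + (-4 + I)/(-14 + 2*I**2)))
j(-12, (-2 + 2)/(y - 14))*(-703) = (2*(((-2 + 2)/(16 - 14))**3 - 7*(-2 + 2)/(16 - 14) - 7*(-12) - 12*(-2 + 2)**2/(16 - 14)**2)/(-4 + (-2 + 2)/(16 - 14) - 14*(-12) + 2*(-12)*((-2 + 2)/(16 - 14))**2))*(-703) = (2*((0/2)**3 - 0/2 + 84 - 12*(0/2)**2)/(-4 + 0/2 + 168 + 2*(-12)*(0/2)**2))*(-703) = (2*((0*(1/2))**3 - 0/2 + 84 - 12*(0*(1/2))**2)/(-4 + 0*(1/2) + 168 + 2*(-12)*(0*(1/2))**2))*(-703) = (2*(0**3 - 7*0 + 84 - 12*0**2)/(-4 + 0 + 168 + 2*(-12)*0**2))*(-703) = (2*(0 + 0 + 84 - 12*0)/(-4 + 0 + 168 + 2*(-12)*0))*(-703) = (2*(0 + 0 + 84 + 0)/(-4 + 0 + 168 + 0))*(-703) = (2*84/164)*(-703) = (2*(1/164)*84)*(-703) = (42/41)*(-703) = -29526/41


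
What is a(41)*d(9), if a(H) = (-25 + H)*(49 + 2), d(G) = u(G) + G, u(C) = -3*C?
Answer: -14688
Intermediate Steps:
d(G) = -2*G (d(G) = -3*G + G = -2*G)
a(H) = -1275 + 51*H (a(H) = (-25 + H)*51 = -1275 + 51*H)
a(41)*d(9) = (-1275 + 51*41)*(-2*9) = (-1275 + 2091)*(-18) = 816*(-18) = -14688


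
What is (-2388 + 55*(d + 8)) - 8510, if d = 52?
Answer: -7598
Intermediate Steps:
(-2388 + 55*(d + 8)) - 8510 = (-2388 + 55*(52 + 8)) - 8510 = (-2388 + 55*60) - 8510 = (-2388 + 3300) - 8510 = 912 - 8510 = -7598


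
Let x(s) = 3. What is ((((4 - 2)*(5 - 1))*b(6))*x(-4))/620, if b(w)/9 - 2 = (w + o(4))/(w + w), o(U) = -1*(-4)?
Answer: 153/155 ≈ 0.98710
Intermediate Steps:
o(U) = 4
b(w) = 18 + 9*(4 + w)/(2*w) (b(w) = 18 + 9*((w + 4)/(w + w)) = 18 + 9*((4 + w)/((2*w))) = 18 + 9*((4 + w)*(1/(2*w))) = 18 + 9*((4 + w)/(2*w)) = 18 + 9*(4 + w)/(2*w))
((((4 - 2)*(5 - 1))*b(6))*x(-4))/620 = ((((4 - 2)*(5 - 1))*(45/2 + 18/6))*3)/620 = (((2*4)*(45/2 + 18*(1/6)))*3)*(1/620) = ((8*(45/2 + 3))*3)*(1/620) = ((8*(51/2))*3)*(1/620) = (204*3)*(1/620) = 612*(1/620) = 153/155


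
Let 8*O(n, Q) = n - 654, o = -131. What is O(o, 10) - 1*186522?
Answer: -1492961/8 ≈ -1.8662e+5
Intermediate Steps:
O(n, Q) = -327/4 + n/8 (O(n, Q) = (n - 654)/8 = (-654 + n)/8 = -327/4 + n/8)
O(o, 10) - 1*186522 = (-327/4 + (1/8)*(-131)) - 1*186522 = (-327/4 - 131/8) - 186522 = -785/8 - 186522 = -1492961/8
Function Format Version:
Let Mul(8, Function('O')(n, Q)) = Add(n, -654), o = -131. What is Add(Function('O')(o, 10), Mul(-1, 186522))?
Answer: Rational(-1492961, 8) ≈ -1.8662e+5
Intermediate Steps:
Function('O')(n, Q) = Add(Rational(-327, 4), Mul(Rational(1, 8), n)) (Function('O')(n, Q) = Mul(Rational(1, 8), Add(n, -654)) = Mul(Rational(1, 8), Add(-654, n)) = Add(Rational(-327, 4), Mul(Rational(1, 8), n)))
Add(Function('O')(o, 10), Mul(-1, 186522)) = Add(Add(Rational(-327, 4), Mul(Rational(1, 8), -131)), Mul(-1, 186522)) = Add(Add(Rational(-327, 4), Rational(-131, 8)), -186522) = Add(Rational(-785, 8), -186522) = Rational(-1492961, 8)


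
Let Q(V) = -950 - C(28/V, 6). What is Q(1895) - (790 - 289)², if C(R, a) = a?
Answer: -251957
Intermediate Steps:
Q(V) = -956 (Q(V) = -950 - 1*6 = -950 - 6 = -956)
Q(1895) - (790 - 289)² = -956 - (790 - 289)² = -956 - 1*501² = -956 - 1*251001 = -956 - 251001 = -251957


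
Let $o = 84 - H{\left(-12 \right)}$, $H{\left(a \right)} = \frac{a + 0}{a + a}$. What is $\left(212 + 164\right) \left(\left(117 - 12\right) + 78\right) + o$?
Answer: $\frac{137783}{2} \approx 68892.0$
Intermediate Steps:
$H{\left(a \right)} = \frac{1}{2}$ ($H{\left(a \right)} = \frac{a}{2 a} = a \frac{1}{2 a} = \frac{1}{2}$)
$o = \frac{167}{2}$ ($o = 84 - \frac{1}{2} = \frac{167}{2} \approx 83.5$)
$\left(212 + 164\right) \left(\left(117 - 12\right) + 78\right) + o = \left(212 + 164\right) \left(\left(117 - 12\right) + 78\right) + \frac{167}{2} = 376 \left(105 + 78\right) + \frac{167}{2} = 376 \cdot 183 + \frac{167}{2} = 68808 + \frac{167}{2} = \frac{137783}{2}$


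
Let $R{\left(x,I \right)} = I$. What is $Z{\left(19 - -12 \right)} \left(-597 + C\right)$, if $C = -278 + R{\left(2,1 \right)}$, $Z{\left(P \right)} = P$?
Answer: $-27094$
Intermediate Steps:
$C = -277$ ($C = -278 + 1 = -277$)
$Z{\left(19 - -12 \right)} \left(-597 + C\right) = \left(19 - -12\right) \left(-597 - 277\right) = \left(19 + 12\right) \left(-874\right) = 31 \left(-874\right) = -27094$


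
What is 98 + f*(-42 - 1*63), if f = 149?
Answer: -15547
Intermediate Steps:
98 + f*(-42 - 1*63) = 98 + 149*(-42 - 1*63) = 98 + 149*(-42 - 63) = 98 + 149*(-105) = 98 - 15645 = -15547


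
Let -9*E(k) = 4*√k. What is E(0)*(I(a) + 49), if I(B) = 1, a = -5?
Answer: 0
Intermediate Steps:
E(k) = -4*√k/9
E(0)*(I(a) + 49) = (-4*√0/9)*(1 + 49) = -4/9*0*50 = 0*50 = 0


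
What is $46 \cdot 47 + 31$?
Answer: $2193$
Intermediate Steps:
$46 \cdot 47 + 31 = 2162 + 31 = 2193$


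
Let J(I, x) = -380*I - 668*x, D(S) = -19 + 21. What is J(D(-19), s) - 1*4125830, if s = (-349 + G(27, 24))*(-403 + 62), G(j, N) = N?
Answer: -78157690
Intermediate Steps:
D(S) = 2
s = 110825 (s = (-349 + 24)*(-403 + 62) = -325*(-341) = 110825)
J(I, x) = -668*x - 380*I
J(D(-19), s) - 1*4125830 = (-668*110825 - 380*2) - 1*4125830 = (-74031100 - 760) - 4125830 = -74031860 - 4125830 = -78157690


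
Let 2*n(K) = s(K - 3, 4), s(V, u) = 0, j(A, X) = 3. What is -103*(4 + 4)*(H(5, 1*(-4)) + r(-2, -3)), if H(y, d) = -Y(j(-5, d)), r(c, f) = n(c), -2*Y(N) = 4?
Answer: -1648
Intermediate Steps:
n(K) = 0 (n(K) = (½)*0 = 0)
Y(N) = -2 (Y(N) = -½*4 = -2)
r(c, f) = 0
H(y, d) = 2 (H(y, d) = -1*(-2) = 2)
-103*(4 + 4)*(H(5, 1*(-4)) + r(-2, -3)) = -103*(4 + 4)*(2 + 0) = -824*2 = -103*16 = -1648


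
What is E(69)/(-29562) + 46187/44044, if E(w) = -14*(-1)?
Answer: 52490903/50078028 ≈ 1.0482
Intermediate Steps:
E(w) = 14
E(69)/(-29562) + 46187/44044 = 14/(-29562) + 46187/44044 = 14*(-1/29562) + 46187*(1/44044) = -7/14781 + 46187/44044 = 52490903/50078028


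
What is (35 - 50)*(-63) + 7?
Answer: 952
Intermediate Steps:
(35 - 50)*(-63) + 7 = -15*(-63) + 7 = 945 + 7 = 952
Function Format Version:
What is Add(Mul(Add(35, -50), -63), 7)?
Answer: 952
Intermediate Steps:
Add(Mul(Add(35, -50), -63), 7) = Add(Mul(-15, -63), 7) = Add(945, 7) = 952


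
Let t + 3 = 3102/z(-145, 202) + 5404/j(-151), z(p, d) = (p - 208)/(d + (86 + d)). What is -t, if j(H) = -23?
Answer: 36891509/8119 ≈ 4543.9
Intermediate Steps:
z(p, d) = (-208 + p)/(86 + 2*d)
t = -36891509/8119 (t = -3 + (3102/(((-208 - 145)/(2*(43 + 202)))) + 5404/(-23)) = -3 + (3102/(((½)*(-353)/245)) + 5404*(-1/23)) = -3 + (3102/(((½)*(1/245)*(-353))) - 5404/23) = -3 + (3102/(-353/490) - 5404/23) = -3 + (3102*(-490/353) - 5404/23) = -3 + (-1519980/353 - 5404/23) = -3 - 36867152/8119 = -36891509/8119 ≈ -4543.9)
-t = -1*(-36891509/8119) = 36891509/8119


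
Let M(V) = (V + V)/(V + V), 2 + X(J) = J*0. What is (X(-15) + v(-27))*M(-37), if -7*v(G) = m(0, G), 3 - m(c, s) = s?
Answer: -44/7 ≈ -6.2857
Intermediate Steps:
m(c, s) = 3 - s
X(J) = -2 (X(J) = -2 + J*0 = -2 + 0 = -2)
v(G) = -3/7 + G/7 (v(G) = -(3 - G)/7 = -3/7 + G/7)
M(V) = 1 (M(V) = (2*V)/((2*V)) = (2*V)*(1/(2*V)) = 1)
(X(-15) + v(-27))*M(-37) = (-2 + (-3/7 + (⅐)*(-27)))*1 = (-2 + (-3/7 - 27/7))*1 = (-2 - 30/7)*1 = -44/7*1 = -44/7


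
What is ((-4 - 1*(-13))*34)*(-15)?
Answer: -4590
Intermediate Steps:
((-4 - 1*(-13))*34)*(-15) = ((-4 + 13)*34)*(-15) = (9*34)*(-15) = 306*(-15) = -4590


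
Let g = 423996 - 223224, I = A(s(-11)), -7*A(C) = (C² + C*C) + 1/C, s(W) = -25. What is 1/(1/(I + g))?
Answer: 35103851/175 ≈ 2.0059e+5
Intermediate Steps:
A(C) = -2*C²/7 - 1/(7*C) (A(C) = -((C² + C*C) + 1/C)/7 = -((C² + C²) + 1/C)/7 = -(2*C² + 1/C)/7 = -(1/C + 2*C²)/7 = -2*C²/7 - 1/(7*C))
I = -31249/175 (I = (⅐)*(-1 - 2*(-25)³)/(-25) = (⅐)*(-1/25)*(-1 - 2*(-15625)) = (⅐)*(-1/25)*(-1 + 31250) = (⅐)*(-1/25)*31249 = -31249/175 ≈ -178.57)
g = 200772
1/(1/(I + g)) = 1/(1/(-31249/175 + 200772)) = 1/(1/(35103851/175)) = 1/(175/35103851) = 35103851/175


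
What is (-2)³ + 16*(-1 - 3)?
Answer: -72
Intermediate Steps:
(-2)³ + 16*(-1 - 3) = -8 + 16*(-4) = -8 - 64 = -72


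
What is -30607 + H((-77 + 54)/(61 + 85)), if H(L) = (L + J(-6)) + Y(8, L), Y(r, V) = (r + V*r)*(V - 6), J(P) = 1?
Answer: -326642735/10658 ≈ -30648.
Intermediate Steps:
Y(r, V) = (-6 + V)*(r + V*r) (Y(r, V) = (r + V*r)*(-6 + V) = (-6 + V)*(r + V*r))
H(L) = -47 - 39*L + 8*L² (H(L) = (L + 1) + 8*(-6 + L² - 5*L) = (1 + L) + (-48 - 40*L + 8*L²) = -47 - 39*L + 8*L²)
-30607 + H((-77 + 54)/(61 + 85)) = -30607 + (-47 - 39*(-77 + 54)/(61 + 85) + 8*((-77 + 54)/(61 + 85))²) = -30607 + (-47 - (-897)/146 + 8*(-23/146)²) = -30607 + (-47 - (-897)/146 + 8*(-23*1/146)²) = -30607 + (-47 - 39*(-23/146) + 8*(-23/146)²) = -30607 + (-47 + 897/146 + 8*(529/21316)) = -30607 + (-47 + 897/146 + 1058/5329) = -30607 - 433329/10658 = -326642735/10658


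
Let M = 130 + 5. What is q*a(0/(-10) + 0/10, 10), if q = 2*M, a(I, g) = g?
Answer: 2700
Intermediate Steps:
M = 135
q = 270 (q = 2*135 = 270)
q*a(0/(-10) + 0/10, 10) = 270*10 = 2700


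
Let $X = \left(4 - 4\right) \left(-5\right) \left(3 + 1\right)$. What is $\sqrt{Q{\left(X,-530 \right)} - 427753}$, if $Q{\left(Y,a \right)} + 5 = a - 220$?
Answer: $6 i \sqrt{11903} \approx 654.61 i$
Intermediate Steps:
$X = 0$ ($X = 0 \left(-5\right) 4 = 0 \cdot 4 = 0$)
$Q{\left(Y,a \right)} = -225 + a$ ($Q{\left(Y,a \right)} = -5 + \left(a - 220\right) = -5 + \left(-220 + a\right) = -225 + a$)
$\sqrt{Q{\left(X,-530 \right)} - 427753} = \sqrt{\left(-225 - 530\right) - 427753} = \sqrt{-755 - 427753} = \sqrt{-428508} = 6 i \sqrt{11903}$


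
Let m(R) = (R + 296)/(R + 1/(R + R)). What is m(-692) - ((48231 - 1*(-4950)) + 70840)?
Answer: -39592653415/319243 ≈ -1.2402e+5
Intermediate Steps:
m(R) = (296 + R)/(R + 1/(2*R))
m(-692) - ((48231 - 1*(-4950)) + 70840) = 2*(-692)*(296 - 692)/(1 + 2*(-692)**2) - ((48231 - 1*(-4950)) + 70840) = 2*(-692)*(-396)/(1 + 2*478864) - ((48231 + 4950) + 70840) = 2*(-692)*(-396)/(1 + 957728) - (53181 + 70840) = 2*(-692)*(-396)/957729 - 1*124021 = 2*(-692)*(1/957729)*(-396) - 124021 = 182688/319243 - 124021 = -39592653415/319243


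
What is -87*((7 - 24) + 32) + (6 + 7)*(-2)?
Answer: -1331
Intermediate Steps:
-87*((7 - 24) + 32) + (6 + 7)*(-2) = -87*(-17 + 32) + 13*(-2) = -87*15 - 26 = -1305 - 26 = -1331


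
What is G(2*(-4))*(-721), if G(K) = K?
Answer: 5768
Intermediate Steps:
G(2*(-4))*(-721) = (2*(-4))*(-721) = -8*(-721) = 5768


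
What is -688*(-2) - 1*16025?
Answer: -14649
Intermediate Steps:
-688*(-2) - 1*16025 = 1376 - 16025 = -14649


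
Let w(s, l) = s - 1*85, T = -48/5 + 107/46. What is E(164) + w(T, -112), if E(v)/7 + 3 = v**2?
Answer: 43276507/230 ≈ 1.8816e+5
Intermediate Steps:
E(v) = -21 + 7*v**2
T = -1673/230 (T = -48*1/5 + 107*(1/46) = -48/5 + 107/46 = -1673/230 ≈ -7.2739)
w(s, l) = -85 + s (w(s, l) = s - 85 = -85 + s)
E(164) + w(T, -112) = (-21 + 7*164**2) + (-85 - 1673/230) = (-21 + 7*26896) - 21223/230 = (-21 + 188272) - 21223/230 = 188251 - 21223/230 = 43276507/230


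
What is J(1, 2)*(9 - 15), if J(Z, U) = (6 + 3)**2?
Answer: -486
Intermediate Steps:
J(Z, U) = 81 (J(Z, U) = 9**2 = 81)
J(1, 2)*(9 - 15) = 81*(9 - 15) = 81*(-6) = -486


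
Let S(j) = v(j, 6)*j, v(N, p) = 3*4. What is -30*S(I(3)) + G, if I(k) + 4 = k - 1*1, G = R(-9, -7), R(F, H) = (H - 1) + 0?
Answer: 712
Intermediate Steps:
R(F, H) = -1 + H (R(F, H) = (-1 + H) + 0 = -1 + H)
G = -8 (G = -1 - 7 = -8)
I(k) = -5 + k (I(k) = -4 + (k - 1*1) = -4 + (k - 1) = -4 + (-1 + k) = -5 + k)
v(N, p) = 12
S(j) = 12*j
-30*S(I(3)) + G = -360*(-5 + 3) - 8 = -360*(-2) - 8 = -30*(-24) - 8 = 720 - 8 = 712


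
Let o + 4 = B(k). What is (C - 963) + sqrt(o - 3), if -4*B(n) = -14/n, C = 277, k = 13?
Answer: -686 + 5*I*sqrt(182)/26 ≈ -686.0 + 2.5944*I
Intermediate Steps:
B(n) = 7/(2*n) (B(n) = -(-7)/(2*n) = 7/(2*n))
o = -97/26 (o = -4 + (7/2)/13 = -4 + (7/2)*(1/13) = -4 + 7/26 = -97/26 ≈ -3.7308)
(C - 963) + sqrt(o - 3) = (277 - 963) + sqrt(-97/26 - 3) = -686 + sqrt(-175/26) = -686 + 5*I*sqrt(182)/26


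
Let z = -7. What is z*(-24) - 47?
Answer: 121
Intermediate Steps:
z*(-24) - 47 = -7*(-24) - 47 = 168 - 47 = 121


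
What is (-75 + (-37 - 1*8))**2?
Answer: 14400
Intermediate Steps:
(-75 + (-37 - 1*8))**2 = (-75 + (-37 - 8))**2 = (-75 - 45)**2 = (-120)**2 = 14400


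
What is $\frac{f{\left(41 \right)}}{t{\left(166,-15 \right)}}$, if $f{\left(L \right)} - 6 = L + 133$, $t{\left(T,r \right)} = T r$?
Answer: $- \frac{6}{83} \approx -0.072289$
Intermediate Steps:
$f{\left(L \right)} = 139 + L$ ($f{\left(L \right)} = 6 + \left(L + 133\right) = 6 + \left(133 + L\right) = 139 + L$)
$\frac{f{\left(41 \right)}}{t{\left(166,-15 \right)}} = \frac{139 + 41}{166 \left(-15\right)} = \frac{180}{-2490} = 180 \left(- \frac{1}{2490}\right) = - \frac{6}{83}$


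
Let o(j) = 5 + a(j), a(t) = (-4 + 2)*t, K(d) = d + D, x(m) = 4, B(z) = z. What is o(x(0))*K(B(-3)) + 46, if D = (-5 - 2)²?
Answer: -92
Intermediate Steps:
D = 49 (D = (-7)² = 49)
K(d) = 49 + d (K(d) = d + 49 = 49 + d)
a(t) = -2*t
o(j) = 5 - 2*j
o(x(0))*K(B(-3)) + 46 = (5 - 2*4)*(49 - 3) + 46 = (5 - 8)*46 + 46 = -3*46 + 46 = -138 + 46 = -92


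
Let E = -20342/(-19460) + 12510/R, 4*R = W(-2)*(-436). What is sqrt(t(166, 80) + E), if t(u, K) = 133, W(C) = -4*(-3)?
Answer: sqrt(714374649830)/75755 ≈ 11.157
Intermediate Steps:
W(C) = 12
R = -1308 (R = (12*(-436))/4 = (1/4)*(-5232) = -1308)
E = -645349/75755 (E = -20342/(-19460) + 12510/(-1308) = -20342*(-1/19460) + 12510*(-1/1308) = 1453/1390 - 2085/218 = -645349/75755 ≈ -8.5189)
sqrt(t(166, 80) + E) = sqrt(133 - 645349/75755) = sqrt(9430066/75755) = sqrt(714374649830)/75755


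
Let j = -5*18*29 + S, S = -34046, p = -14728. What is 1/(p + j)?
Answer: -1/51384 ≈ -1.9461e-5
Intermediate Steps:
j = -36656 (j = -5*18*29 - 34046 = -90*29 - 34046 = -2610 - 34046 = -36656)
1/(p + j) = 1/(-14728 - 36656) = 1/(-51384) = -1/51384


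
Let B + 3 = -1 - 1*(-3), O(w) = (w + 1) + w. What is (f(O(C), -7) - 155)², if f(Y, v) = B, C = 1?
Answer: 24336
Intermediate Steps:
O(w) = 1 + 2*w (O(w) = (1 + w) + w = 1 + 2*w)
B = -1 (B = -3 + (-1 - 1*(-3)) = -3 + (-1 + 3) = -3 + 2 = -1)
f(Y, v) = -1
(f(O(C), -7) - 155)² = (-1 - 155)² = (-156)² = 24336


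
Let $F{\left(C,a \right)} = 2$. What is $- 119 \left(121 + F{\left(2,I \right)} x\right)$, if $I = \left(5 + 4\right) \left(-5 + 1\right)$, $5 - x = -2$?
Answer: $-16065$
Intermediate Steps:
$x = 7$ ($x = 5 - -2 = 5 + 2 = 7$)
$I = -36$ ($I = 9 \left(-4\right) = -36$)
$- 119 \left(121 + F{\left(2,I \right)} x\right) = - 119 \left(121 + 2 \cdot 7\right) = - 119 \left(121 + 14\right) = \left(-119\right) 135 = -16065$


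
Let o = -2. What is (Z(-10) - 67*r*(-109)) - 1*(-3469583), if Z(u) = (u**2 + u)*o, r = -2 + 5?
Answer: 3491312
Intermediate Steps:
r = 3
Z(u) = -2*u - 2*u**2 (Z(u) = (u**2 + u)*(-2) = (u + u**2)*(-2) = -2*u - 2*u**2)
(Z(-10) - 67*r*(-109)) - 1*(-3469583) = (-2*(-10)*(1 - 10) - 67*3*(-109)) - 1*(-3469583) = (-2*(-10)*(-9) - 201*(-109)) + 3469583 = (-180 + 21909) + 3469583 = 21729 + 3469583 = 3491312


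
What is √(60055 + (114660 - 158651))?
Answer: 8*√251 ≈ 126.74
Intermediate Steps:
√(60055 + (114660 - 158651)) = √(60055 - 43991) = √16064 = 8*√251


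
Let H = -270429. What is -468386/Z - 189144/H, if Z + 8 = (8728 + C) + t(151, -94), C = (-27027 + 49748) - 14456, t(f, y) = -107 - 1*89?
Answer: -41163206326/1513410827 ≈ -27.199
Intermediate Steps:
t(f, y) = -196 (t(f, y) = -107 - 89 = -196)
C = 8265 (C = 22721 - 14456 = 8265)
Z = 16789 (Z = -8 + ((8728 + 8265) - 196) = -8 + (16993 - 196) = -8 + 16797 = 16789)
-468386/Z - 189144/H = -468386/16789 - 189144/(-270429) = -468386*1/16789 - 189144*(-1/270429) = -468386/16789 + 63048/90143 = -41163206326/1513410827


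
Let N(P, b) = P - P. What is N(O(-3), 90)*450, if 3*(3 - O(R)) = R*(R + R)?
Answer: 0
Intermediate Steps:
O(R) = 3 - 2*R**2/3 (O(R) = 3 - R*(R + R)/3 = 3 - R*2*R/3 = 3 - 2*R**2/3)
N(P, b) = 0
N(O(-3), 90)*450 = 0*450 = 0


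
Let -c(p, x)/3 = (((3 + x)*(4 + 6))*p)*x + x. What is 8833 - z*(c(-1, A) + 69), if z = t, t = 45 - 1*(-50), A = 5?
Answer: -110297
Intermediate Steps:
c(p, x) = -3*x - 3*p*x*(30 + 10*x) (c(p, x) = -3*((((3 + x)*(4 + 6))*p)*x + x) = -3*((((3 + x)*10)*p)*x + x) = -3*(((30 + 10*x)*p)*x + x) = -3*((p*(30 + 10*x))*x + x) = -3*(p*x*(30 + 10*x) + x) = -3*(x + p*x*(30 + 10*x)) = -3*x - 3*p*x*(30 + 10*x))
t = 95 (t = 45 + 50 = 95)
z = 95
8833 - z*(c(-1, A) + 69) = 8833 - 95*(-3*5*(1 + 30*(-1) + 10*(-1)*5) + 69) = 8833 - 95*(-3*5*(1 - 30 - 50) + 69) = 8833 - 95*(-3*5*(-79) + 69) = 8833 - 95*(1185 + 69) = 8833 - 95*1254 = 8833 - 1*119130 = 8833 - 119130 = -110297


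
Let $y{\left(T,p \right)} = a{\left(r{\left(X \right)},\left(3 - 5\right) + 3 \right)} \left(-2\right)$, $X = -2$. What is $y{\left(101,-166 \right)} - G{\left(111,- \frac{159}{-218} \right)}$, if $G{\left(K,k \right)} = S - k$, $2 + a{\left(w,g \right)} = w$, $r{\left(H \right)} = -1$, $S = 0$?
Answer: $\frac{1467}{218} \approx 6.7294$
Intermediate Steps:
$a{\left(w,g \right)} = -2 + w$
$y{\left(T,p \right)} = 6$ ($y{\left(T,p \right)} = \left(-2 - 1\right) \left(-2\right) = \left(-3\right) \left(-2\right) = 6$)
$G{\left(K,k \right)} = - k$ ($G{\left(K,k \right)} = 0 - k = - k$)
$y{\left(101,-166 \right)} - G{\left(111,- \frac{159}{-218} \right)} = 6 - - \frac{-159}{-218} = 6 - - \frac{\left(-159\right) \left(-1\right)}{218} = 6 - \left(-1\right) \frac{159}{218} = 6 - - \frac{159}{218} = 6 + \frac{159}{218} = \frac{1467}{218}$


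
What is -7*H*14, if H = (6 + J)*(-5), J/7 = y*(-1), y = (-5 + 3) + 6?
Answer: -10780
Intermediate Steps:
y = 4 (y = -2 + 6 = 4)
J = -28 (J = 7*(4*(-1)) = 7*(-4) = -28)
H = 110 (H = (6 - 28)*(-5) = -22*(-5) = 110)
-7*H*14 = -7*110*14 = -770*14 = -10780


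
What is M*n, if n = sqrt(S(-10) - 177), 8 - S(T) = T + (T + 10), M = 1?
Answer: I*sqrt(159) ≈ 12.61*I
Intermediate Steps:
S(T) = -2 - 2*T (S(T) = 8 - (T + (T + 10)) = 8 - (T + (10 + T)) = 8 - (10 + 2*T) = 8 + (-10 - 2*T) = -2 - 2*T)
n = I*sqrt(159) (n = sqrt((-2 - 2*(-10)) - 177) = sqrt((-2 + 20) - 177) = sqrt(18 - 177) = sqrt(-159) = I*sqrt(159) ≈ 12.61*I)
M*n = 1*(I*sqrt(159)) = I*sqrt(159)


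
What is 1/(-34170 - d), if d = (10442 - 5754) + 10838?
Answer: -1/49696 ≈ -2.0122e-5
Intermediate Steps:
d = 15526 (d = 4688 + 10838 = 15526)
1/(-34170 - d) = 1/(-34170 - 1*15526) = 1/(-34170 - 15526) = 1/(-49696) = -1/49696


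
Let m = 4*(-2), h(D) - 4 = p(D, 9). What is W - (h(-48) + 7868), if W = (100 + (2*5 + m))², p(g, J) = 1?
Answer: 2531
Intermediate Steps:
h(D) = 5 (h(D) = 4 + 1 = 5)
m = -8
W = 10404 (W = (100 + (2*5 - 8))² = (100 + (10 - 8))² = (100 + 2)² = 102² = 10404)
W - (h(-48) + 7868) = 10404 - (5 + 7868) = 10404 - 1*7873 = 10404 - 7873 = 2531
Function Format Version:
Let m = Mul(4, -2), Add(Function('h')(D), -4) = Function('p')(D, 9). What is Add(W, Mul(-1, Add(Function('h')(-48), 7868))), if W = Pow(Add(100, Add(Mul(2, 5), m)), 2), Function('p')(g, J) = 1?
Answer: 2531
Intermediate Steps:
Function('h')(D) = 5 (Function('h')(D) = Add(4, 1) = 5)
m = -8
W = 10404 (W = Pow(Add(100, Add(Mul(2, 5), -8)), 2) = Pow(Add(100, Add(10, -8)), 2) = Pow(Add(100, 2), 2) = Pow(102, 2) = 10404)
Add(W, Mul(-1, Add(Function('h')(-48), 7868))) = Add(10404, Mul(-1, Add(5, 7868))) = Add(10404, Mul(-1, 7873)) = Add(10404, -7873) = 2531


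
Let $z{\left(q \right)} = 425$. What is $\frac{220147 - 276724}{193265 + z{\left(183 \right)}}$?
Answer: $- \frac{56577}{193690} \approx -0.2921$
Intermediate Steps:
$\frac{220147 - 276724}{193265 + z{\left(183 \right)}} = \frac{220147 - 276724}{193265 + 425} = - \frac{56577}{193690}$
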